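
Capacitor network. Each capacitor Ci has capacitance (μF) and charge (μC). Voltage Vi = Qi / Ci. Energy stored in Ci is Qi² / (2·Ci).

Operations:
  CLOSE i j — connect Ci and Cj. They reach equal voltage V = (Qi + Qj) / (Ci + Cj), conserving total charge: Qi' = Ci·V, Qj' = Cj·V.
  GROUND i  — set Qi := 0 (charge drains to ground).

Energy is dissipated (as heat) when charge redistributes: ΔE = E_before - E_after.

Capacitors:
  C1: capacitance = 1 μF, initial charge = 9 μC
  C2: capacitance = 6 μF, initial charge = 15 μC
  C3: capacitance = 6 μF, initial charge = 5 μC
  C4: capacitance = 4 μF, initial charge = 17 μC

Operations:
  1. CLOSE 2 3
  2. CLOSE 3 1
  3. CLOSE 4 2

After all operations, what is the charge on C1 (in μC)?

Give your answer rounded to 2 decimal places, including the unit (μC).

Initial: C1(1μF, Q=9μC, V=9.00V), C2(6μF, Q=15μC, V=2.50V), C3(6μF, Q=5μC, V=0.83V), C4(4μF, Q=17μC, V=4.25V)
Op 1: CLOSE 2-3: Q_total=20.00, C_total=12.00, V=1.67; Q2=10.00, Q3=10.00; dissipated=4.167
Op 2: CLOSE 3-1: Q_total=19.00, C_total=7.00, V=2.71; Q3=16.29, Q1=2.71; dissipated=23.048
Op 3: CLOSE 4-2: Q_total=27.00, C_total=10.00, V=2.70; Q4=10.80, Q2=16.20; dissipated=8.008
Final charges: Q1=2.71, Q2=16.20, Q3=16.29, Q4=10.80

Answer: 2.71 μC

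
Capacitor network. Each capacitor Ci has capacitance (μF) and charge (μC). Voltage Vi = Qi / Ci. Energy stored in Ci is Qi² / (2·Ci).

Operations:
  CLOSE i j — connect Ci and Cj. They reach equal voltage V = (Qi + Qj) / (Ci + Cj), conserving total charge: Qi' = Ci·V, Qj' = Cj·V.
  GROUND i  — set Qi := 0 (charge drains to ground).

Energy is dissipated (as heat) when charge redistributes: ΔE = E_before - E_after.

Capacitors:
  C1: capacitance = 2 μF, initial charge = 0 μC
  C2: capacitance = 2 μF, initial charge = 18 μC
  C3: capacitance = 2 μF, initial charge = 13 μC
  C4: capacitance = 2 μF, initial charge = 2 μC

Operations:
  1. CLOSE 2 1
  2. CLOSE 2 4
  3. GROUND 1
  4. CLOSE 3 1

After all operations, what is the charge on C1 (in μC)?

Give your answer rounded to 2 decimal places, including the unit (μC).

Answer: 6.50 μC

Derivation:
Initial: C1(2μF, Q=0μC, V=0.00V), C2(2μF, Q=18μC, V=9.00V), C3(2μF, Q=13μC, V=6.50V), C4(2μF, Q=2μC, V=1.00V)
Op 1: CLOSE 2-1: Q_total=18.00, C_total=4.00, V=4.50; Q2=9.00, Q1=9.00; dissipated=40.500
Op 2: CLOSE 2-4: Q_total=11.00, C_total=4.00, V=2.75; Q2=5.50, Q4=5.50; dissipated=6.125
Op 3: GROUND 1: Q1=0; energy lost=20.250
Op 4: CLOSE 3-1: Q_total=13.00, C_total=4.00, V=3.25; Q3=6.50, Q1=6.50; dissipated=21.125
Final charges: Q1=6.50, Q2=5.50, Q3=6.50, Q4=5.50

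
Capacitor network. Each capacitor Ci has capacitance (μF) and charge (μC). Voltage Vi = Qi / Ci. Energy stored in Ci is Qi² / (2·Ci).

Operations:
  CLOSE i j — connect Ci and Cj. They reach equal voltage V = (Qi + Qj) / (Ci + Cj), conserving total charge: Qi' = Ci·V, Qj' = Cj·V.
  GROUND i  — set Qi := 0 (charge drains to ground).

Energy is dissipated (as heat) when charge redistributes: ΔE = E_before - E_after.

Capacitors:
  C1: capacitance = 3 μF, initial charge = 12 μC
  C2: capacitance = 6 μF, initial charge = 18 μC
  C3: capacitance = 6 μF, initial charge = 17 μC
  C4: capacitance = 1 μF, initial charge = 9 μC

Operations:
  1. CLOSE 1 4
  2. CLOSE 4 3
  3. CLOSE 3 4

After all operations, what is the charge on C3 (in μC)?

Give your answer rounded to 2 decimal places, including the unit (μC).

Answer: 19.07 μC

Derivation:
Initial: C1(3μF, Q=12μC, V=4.00V), C2(6μF, Q=18μC, V=3.00V), C3(6μF, Q=17μC, V=2.83V), C4(1μF, Q=9μC, V=9.00V)
Op 1: CLOSE 1-4: Q_total=21.00, C_total=4.00, V=5.25; Q1=15.75, Q4=5.25; dissipated=9.375
Op 2: CLOSE 4-3: Q_total=22.25, C_total=7.00, V=3.18; Q4=3.18, Q3=19.07; dissipated=2.503
Op 3: CLOSE 3-4: Q_total=22.25, C_total=7.00, V=3.18; Q3=19.07, Q4=3.18; dissipated=0.000
Final charges: Q1=15.75, Q2=18.00, Q3=19.07, Q4=3.18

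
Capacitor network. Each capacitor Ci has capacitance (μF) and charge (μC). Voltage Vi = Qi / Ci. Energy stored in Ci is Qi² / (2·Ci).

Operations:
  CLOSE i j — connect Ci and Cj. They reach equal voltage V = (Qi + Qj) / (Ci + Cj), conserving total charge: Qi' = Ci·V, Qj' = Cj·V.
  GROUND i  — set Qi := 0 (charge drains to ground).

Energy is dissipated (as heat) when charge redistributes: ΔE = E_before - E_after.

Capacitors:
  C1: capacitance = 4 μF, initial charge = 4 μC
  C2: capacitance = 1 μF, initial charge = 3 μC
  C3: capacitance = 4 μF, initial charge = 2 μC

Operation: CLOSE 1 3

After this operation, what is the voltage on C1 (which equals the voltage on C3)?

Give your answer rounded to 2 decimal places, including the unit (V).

Answer: 0.75 V

Derivation:
Initial: C1(4μF, Q=4μC, V=1.00V), C2(1μF, Q=3μC, V=3.00V), C3(4μF, Q=2μC, V=0.50V)
Op 1: CLOSE 1-3: Q_total=6.00, C_total=8.00, V=0.75; Q1=3.00, Q3=3.00; dissipated=0.250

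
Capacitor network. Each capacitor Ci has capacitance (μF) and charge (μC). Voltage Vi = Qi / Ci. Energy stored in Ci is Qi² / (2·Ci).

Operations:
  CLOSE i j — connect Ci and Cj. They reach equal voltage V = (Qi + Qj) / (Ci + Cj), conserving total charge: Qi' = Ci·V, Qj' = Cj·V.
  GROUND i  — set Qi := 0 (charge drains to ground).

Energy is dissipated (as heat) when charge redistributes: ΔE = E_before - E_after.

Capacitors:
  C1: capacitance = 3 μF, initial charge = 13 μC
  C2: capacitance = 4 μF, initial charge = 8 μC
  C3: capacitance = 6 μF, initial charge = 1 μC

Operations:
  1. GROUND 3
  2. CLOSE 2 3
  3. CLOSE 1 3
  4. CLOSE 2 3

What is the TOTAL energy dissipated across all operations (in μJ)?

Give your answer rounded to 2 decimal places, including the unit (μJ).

Answer: 19.03 μJ

Derivation:
Initial: C1(3μF, Q=13μC, V=4.33V), C2(4μF, Q=8μC, V=2.00V), C3(6μF, Q=1μC, V=0.17V)
Op 1: GROUND 3: Q3=0; energy lost=0.083
Op 2: CLOSE 2-3: Q_total=8.00, C_total=10.00, V=0.80; Q2=3.20, Q3=4.80; dissipated=4.800
Op 3: CLOSE 1-3: Q_total=17.80, C_total=9.00, V=1.98; Q1=5.93, Q3=11.87; dissipated=12.484
Op 4: CLOSE 2-3: Q_total=15.07, C_total=10.00, V=1.51; Q2=6.03, Q3=9.04; dissipated=1.665
Total dissipated: 19.032 μJ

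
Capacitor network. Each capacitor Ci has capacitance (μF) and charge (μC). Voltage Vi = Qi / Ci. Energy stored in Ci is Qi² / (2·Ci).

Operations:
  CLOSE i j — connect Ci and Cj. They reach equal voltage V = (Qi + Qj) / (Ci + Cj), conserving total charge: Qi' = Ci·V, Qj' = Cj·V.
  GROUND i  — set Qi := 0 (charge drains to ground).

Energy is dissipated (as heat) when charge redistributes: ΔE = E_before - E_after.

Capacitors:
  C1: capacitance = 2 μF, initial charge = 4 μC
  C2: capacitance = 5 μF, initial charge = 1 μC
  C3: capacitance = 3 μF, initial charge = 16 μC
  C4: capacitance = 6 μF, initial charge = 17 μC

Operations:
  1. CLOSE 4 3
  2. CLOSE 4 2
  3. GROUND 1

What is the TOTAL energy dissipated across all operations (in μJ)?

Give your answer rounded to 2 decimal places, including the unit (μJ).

Answer: 26.64 μJ

Derivation:
Initial: C1(2μF, Q=4μC, V=2.00V), C2(5μF, Q=1μC, V=0.20V), C3(3μF, Q=16μC, V=5.33V), C4(6μF, Q=17μC, V=2.83V)
Op 1: CLOSE 4-3: Q_total=33.00, C_total=9.00, V=3.67; Q4=22.00, Q3=11.00; dissipated=6.250
Op 2: CLOSE 4-2: Q_total=23.00, C_total=11.00, V=2.09; Q4=12.55, Q2=10.45; dissipated=16.388
Op 3: GROUND 1: Q1=0; energy lost=4.000
Total dissipated: 26.638 μJ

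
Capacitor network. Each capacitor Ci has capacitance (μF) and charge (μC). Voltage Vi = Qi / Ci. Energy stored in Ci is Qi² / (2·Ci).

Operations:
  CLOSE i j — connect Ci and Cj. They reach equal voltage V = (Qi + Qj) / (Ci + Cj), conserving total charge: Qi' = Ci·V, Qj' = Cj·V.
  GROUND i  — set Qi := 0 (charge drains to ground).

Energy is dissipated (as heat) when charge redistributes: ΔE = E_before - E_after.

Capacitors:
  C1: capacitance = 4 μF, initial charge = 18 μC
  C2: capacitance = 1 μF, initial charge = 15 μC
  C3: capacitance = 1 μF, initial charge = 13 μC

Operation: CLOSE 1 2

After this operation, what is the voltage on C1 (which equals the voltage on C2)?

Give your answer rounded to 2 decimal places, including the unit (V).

Answer: 6.60 V

Derivation:
Initial: C1(4μF, Q=18μC, V=4.50V), C2(1μF, Q=15μC, V=15.00V), C3(1μF, Q=13μC, V=13.00V)
Op 1: CLOSE 1-2: Q_total=33.00, C_total=5.00, V=6.60; Q1=26.40, Q2=6.60; dissipated=44.100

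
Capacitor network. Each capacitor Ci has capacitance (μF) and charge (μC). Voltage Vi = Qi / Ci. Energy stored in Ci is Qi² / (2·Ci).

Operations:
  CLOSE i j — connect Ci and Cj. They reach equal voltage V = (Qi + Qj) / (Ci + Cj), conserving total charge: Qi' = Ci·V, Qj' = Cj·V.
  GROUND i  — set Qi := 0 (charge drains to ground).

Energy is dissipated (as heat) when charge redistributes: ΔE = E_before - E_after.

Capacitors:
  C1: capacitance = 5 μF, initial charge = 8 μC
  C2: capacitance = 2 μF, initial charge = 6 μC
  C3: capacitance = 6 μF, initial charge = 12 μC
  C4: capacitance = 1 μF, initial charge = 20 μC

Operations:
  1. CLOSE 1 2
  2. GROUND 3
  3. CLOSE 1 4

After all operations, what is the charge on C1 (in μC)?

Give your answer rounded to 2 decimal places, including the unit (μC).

Answer: 25.00 μC

Derivation:
Initial: C1(5μF, Q=8μC, V=1.60V), C2(2μF, Q=6μC, V=3.00V), C3(6μF, Q=12μC, V=2.00V), C4(1μF, Q=20μC, V=20.00V)
Op 1: CLOSE 1-2: Q_total=14.00, C_total=7.00, V=2.00; Q1=10.00, Q2=4.00; dissipated=1.400
Op 2: GROUND 3: Q3=0; energy lost=12.000
Op 3: CLOSE 1-4: Q_total=30.00, C_total=6.00, V=5.00; Q1=25.00, Q4=5.00; dissipated=135.000
Final charges: Q1=25.00, Q2=4.00, Q3=0.00, Q4=5.00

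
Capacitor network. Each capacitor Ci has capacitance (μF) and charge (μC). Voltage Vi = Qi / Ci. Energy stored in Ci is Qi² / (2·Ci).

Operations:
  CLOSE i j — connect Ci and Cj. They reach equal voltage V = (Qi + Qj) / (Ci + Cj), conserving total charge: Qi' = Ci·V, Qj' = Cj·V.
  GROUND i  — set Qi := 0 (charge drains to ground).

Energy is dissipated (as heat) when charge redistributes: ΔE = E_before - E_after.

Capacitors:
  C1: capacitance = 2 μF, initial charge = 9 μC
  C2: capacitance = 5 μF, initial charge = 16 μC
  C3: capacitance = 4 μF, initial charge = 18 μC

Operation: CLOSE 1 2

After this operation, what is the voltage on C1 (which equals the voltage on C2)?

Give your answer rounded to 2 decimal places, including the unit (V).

Initial: C1(2μF, Q=9μC, V=4.50V), C2(5μF, Q=16μC, V=3.20V), C3(4μF, Q=18μC, V=4.50V)
Op 1: CLOSE 1-2: Q_total=25.00, C_total=7.00, V=3.57; Q1=7.14, Q2=17.86; dissipated=1.207

Answer: 3.57 V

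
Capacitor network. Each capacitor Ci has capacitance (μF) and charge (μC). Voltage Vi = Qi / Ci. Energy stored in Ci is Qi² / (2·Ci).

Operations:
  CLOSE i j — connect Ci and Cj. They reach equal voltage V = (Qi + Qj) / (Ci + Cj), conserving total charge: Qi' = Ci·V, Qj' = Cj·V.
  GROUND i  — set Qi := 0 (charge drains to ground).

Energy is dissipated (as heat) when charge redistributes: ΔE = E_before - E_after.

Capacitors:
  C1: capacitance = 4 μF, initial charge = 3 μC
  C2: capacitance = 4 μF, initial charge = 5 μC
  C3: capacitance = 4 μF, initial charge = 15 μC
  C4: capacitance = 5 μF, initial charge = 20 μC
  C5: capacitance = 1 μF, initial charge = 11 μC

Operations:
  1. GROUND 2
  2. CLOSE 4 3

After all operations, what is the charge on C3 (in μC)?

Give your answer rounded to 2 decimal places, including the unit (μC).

Answer: 15.56 μC

Derivation:
Initial: C1(4μF, Q=3μC, V=0.75V), C2(4μF, Q=5μC, V=1.25V), C3(4μF, Q=15μC, V=3.75V), C4(5μF, Q=20μC, V=4.00V), C5(1μF, Q=11μC, V=11.00V)
Op 1: GROUND 2: Q2=0; energy lost=3.125
Op 2: CLOSE 4-3: Q_total=35.00, C_total=9.00, V=3.89; Q4=19.44, Q3=15.56; dissipated=0.069
Final charges: Q1=3.00, Q2=0.00, Q3=15.56, Q4=19.44, Q5=11.00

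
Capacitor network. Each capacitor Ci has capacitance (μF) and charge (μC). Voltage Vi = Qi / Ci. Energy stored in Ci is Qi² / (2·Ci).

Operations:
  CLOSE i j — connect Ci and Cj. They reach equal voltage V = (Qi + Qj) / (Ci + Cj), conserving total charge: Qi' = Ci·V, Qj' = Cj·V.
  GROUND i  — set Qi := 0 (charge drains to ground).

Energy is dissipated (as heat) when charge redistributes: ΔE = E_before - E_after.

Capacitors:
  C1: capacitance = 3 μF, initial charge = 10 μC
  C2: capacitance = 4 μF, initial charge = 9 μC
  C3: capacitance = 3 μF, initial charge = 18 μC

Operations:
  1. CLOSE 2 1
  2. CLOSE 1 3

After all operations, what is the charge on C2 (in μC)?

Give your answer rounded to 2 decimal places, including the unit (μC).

Answer: 10.86 μC

Derivation:
Initial: C1(3μF, Q=10μC, V=3.33V), C2(4μF, Q=9μC, V=2.25V), C3(3μF, Q=18μC, V=6.00V)
Op 1: CLOSE 2-1: Q_total=19.00, C_total=7.00, V=2.71; Q2=10.86, Q1=8.14; dissipated=1.006
Op 2: CLOSE 1-3: Q_total=26.14, C_total=6.00, V=4.36; Q1=13.07, Q3=13.07; dissipated=8.097
Final charges: Q1=13.07, Q2=10.86, Q3=13.07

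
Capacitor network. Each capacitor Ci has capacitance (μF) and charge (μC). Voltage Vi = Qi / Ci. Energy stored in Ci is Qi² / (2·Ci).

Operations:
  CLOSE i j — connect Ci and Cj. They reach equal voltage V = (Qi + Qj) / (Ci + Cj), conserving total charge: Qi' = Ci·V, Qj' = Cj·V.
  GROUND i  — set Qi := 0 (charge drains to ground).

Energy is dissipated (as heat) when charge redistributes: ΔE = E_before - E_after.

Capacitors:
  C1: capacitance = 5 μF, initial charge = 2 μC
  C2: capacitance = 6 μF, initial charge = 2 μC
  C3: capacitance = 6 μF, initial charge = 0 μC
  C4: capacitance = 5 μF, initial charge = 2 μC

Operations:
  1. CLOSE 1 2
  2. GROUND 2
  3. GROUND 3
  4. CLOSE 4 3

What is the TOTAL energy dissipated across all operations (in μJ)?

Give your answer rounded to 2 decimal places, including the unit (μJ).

Answer: 0.62 μJ

Derivation:
Initial: C1(5μF, Q=2μC, V=0.40V), C2(6μF, Q=2μC, V=0.33V), C3(6μF, Q=0μC, V=0.00V), C4(5μF, Q=2μC, V=0.40V)
Op 1: CLOSE 1-2: Q_total=4.00, C_total=11.00, V=0.36; Q1=1.82, Q2=2.18; dissipated=0.006
Op 2: GROUND 2: Q2=0; energy lost=0.397
Op 3: GROUND 3: Q3=0; energy lost=0.000
Op 4: CLOSE 4-3: Q_total=2.00, C_total=11.00, V=0.18; Q4=0.91, Q3=1.09; dissipated=0.218
Total dissipated: 0.621 μJ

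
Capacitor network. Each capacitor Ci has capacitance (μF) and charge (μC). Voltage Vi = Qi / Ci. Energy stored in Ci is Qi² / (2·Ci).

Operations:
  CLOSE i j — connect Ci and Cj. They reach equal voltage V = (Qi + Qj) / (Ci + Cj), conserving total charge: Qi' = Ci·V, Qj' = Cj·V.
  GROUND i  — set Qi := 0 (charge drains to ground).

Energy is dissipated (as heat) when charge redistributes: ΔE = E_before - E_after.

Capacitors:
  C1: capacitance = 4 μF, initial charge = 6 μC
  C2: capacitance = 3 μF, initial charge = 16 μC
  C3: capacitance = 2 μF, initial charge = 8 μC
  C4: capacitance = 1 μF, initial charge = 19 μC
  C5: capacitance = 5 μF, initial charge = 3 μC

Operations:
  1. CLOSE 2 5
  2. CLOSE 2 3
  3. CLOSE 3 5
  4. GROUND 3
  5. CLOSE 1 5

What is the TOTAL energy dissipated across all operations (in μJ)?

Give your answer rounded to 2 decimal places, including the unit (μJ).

Answer: 30.70 μJ

Derivation:
Initial: C1(4μF, Q=6μC, V=1.50V), C2(3μF, Q=16μC, V=5.33V), C3(2μF, Q=8μC, V=4.00V), C4(1μF, Q=19μC, V=19.00V), C5(5μF, Q=3μC, V=0.60V)
Op 1: CLOSE 2-5: Q_total=19.00, C_total=8.00, V=2.38; Q2=7.12, Q5=11.88; dissipated=21.004
Op 2: CLOSE 2-3: Q_total=15.12, C_total=5.00, V=3.02; Q2=9.07, Q3=6.05; dissipated=1.584
Op 3: CLOSE 3-5: Q_total=17.93, C_total=7.00, V=2.56; Q3=5.12, Q5=12.80; dissipated=0.302
Op 4: GROUND 3: Q3=0; energy lost=6.557
Op 5: CLOSE 1-5: Q_total=18.80, C_total=9.00, V=2.09; Q1=8.36, Q5=10.45; dissipated=1.250
Total dissipated: 30.698 μJ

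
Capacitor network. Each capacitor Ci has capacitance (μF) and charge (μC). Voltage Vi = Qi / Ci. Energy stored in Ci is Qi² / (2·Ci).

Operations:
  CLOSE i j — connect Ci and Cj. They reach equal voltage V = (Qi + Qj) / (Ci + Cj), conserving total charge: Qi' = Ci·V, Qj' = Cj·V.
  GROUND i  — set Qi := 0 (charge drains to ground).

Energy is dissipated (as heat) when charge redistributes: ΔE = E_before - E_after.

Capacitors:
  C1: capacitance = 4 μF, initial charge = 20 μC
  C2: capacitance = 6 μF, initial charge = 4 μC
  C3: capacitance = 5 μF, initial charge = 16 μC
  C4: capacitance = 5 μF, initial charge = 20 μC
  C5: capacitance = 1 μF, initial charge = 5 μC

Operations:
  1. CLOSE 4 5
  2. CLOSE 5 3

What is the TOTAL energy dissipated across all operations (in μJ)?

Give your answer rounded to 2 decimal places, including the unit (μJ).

Initial: C1(4μF, Q=20μC, V=5.00V), C2(6μF, Q=4μC, V=0.67V), C3(5μF, Q=16μC, V=3.20V), C4(5μF, Q=20μC, V=4.00V), C5(1μF, Q=5μC, V=5.00V)
Op 1: CLOSE 4-5: Q_total=25.00, C_total=6.00, V=4.17; Q4=20.83, Q5=4.17; dissipated=0.417
Op 2: CLOSE 5-3: Q_total=20.17, C_total=6.00, V=3.36; Q5=3.36, Q3=16.81; dissipated=0.389
Total dissipated: 0.806 μJ

Answer: 0.81 μJ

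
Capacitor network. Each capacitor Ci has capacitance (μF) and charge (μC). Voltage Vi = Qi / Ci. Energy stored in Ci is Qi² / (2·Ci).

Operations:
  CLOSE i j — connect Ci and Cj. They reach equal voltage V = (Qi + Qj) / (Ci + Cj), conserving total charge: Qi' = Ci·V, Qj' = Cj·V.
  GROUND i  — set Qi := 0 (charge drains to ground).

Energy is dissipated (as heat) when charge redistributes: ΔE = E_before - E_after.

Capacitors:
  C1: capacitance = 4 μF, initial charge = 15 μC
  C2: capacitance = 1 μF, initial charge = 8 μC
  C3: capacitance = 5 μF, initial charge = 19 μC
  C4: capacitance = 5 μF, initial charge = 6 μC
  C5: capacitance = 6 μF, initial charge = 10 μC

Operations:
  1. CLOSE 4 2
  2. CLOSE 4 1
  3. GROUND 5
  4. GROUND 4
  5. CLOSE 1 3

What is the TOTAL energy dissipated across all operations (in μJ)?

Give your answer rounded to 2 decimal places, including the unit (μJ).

Answer: 52.56 μJ

Derivation:
Initial: C1(4μF, Q=15μC, V=3.75V), C2(1μF, Q=8μC, V=8.00V), C3(5μF, Q=19μC, V=3.80V), C4(5μF, Q=6μC, V=1.20V), C5(6μF, Q=10μC, V=1.67V)
Op 1: CLOSE 4-2: Q_total=14.00, C_total=6.00, V=2.33; Q4=11.67, Q2=2.33; dissipated=19.267
Op 2: CLOSE 4-1: Q_total=26.67, C_total=9.00, V=2.96; Q4=14.81, Q1=11.85; dissipated=2.230
Op 3: GROUND 5: Q5=0; energy lost=8.333
Op 4: GROUND 4: Q4=0; energy lost=21.948
Op 5: CLOSE 1-3: Q_total=30.85, C_total=9.00, V=3.43; Q1=13.71, Q3=17.14; dissipated=0.778
Total dissipated: 52.556 μJ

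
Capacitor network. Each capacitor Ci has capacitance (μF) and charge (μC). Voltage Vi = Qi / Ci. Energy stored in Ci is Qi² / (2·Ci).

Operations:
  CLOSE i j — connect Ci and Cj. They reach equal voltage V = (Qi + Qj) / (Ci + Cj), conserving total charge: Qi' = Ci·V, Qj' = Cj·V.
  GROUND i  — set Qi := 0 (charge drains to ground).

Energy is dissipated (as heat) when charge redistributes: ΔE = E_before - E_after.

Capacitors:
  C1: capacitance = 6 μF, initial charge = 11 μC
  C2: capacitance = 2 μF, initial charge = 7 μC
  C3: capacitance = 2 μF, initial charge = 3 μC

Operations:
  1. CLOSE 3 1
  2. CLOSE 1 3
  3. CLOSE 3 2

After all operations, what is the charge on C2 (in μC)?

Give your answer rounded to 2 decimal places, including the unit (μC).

Answer: 5.25 μC

Derivation:
Initial: C1(6μF, Q=11μC, V=1.83V), C2(2μF, Q=7μC, V=3.50V), C3(2μF, Q=3μC, V=1.50V)
Op 1: CLOSE 3-1: Q_total=14.00, C_total=8.00, V=1.75; Q3=3.50, Q1=10.50; dissipated=0.083
Op 2: CLOSE 1-3: Q_total=14.00, C_total=8.00, V=1.75; Q1=10.50, Q3=3.50; dissipated=0.000
Op 3: CLOSE 3-2: Q_total=10.50, C_total=4.00, V=2.62; Q3=5.25, Q2=5.25; dissipated=1.531
Final charges: Q1=10.50, Q2=5.25, Q3=5.25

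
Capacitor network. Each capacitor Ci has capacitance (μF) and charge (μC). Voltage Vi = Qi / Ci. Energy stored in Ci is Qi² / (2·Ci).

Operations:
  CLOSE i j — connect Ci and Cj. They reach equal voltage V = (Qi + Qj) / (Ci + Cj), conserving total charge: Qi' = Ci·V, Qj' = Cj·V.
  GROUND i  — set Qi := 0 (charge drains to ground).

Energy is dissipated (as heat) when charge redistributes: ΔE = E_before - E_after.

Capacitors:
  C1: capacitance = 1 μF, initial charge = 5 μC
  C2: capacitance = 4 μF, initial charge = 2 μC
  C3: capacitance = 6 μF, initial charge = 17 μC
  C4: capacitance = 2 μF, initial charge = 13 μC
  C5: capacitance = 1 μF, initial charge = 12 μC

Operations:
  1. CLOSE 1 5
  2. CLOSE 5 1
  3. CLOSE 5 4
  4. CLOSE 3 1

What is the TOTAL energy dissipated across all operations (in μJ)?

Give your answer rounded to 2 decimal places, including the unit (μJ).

Initial: C1(1μF, Q=5μC, V=5.00V), C2(4μF, Q=2μC, V=0.50V), C3(6μF, Q=17μC, V=2.83V), C4(2μF, Q=13μC, V=6.50V), C5(1μF, Q=12μC, V=12.00V)
Op 1: CLOSE 1-5: Q_total=17.00, C_total=2.00, V=8.50; Q1=8.50, Q5=8.50; dissipated=12.250
Op 2: CLOSE 5-1: Q_total=17.00, C_total=2.00, V=8.50; Q5=8.50, Q1=8.50; dissipated=0.000
Op 3: CLOSE 5-4: Q_total=21.50, C_total=3.00, V=7.17; Q5=7.17, Q4=14.33; dissipated=1.333
Op 4: CLOSE 3-1: Q_total=25.50, C_total=7.00, V=3.64; Q3=21.86, Q1=3.64; dissipated=13.762
Total dissipated: 27.345 μJ

Answer: 27.35 μJ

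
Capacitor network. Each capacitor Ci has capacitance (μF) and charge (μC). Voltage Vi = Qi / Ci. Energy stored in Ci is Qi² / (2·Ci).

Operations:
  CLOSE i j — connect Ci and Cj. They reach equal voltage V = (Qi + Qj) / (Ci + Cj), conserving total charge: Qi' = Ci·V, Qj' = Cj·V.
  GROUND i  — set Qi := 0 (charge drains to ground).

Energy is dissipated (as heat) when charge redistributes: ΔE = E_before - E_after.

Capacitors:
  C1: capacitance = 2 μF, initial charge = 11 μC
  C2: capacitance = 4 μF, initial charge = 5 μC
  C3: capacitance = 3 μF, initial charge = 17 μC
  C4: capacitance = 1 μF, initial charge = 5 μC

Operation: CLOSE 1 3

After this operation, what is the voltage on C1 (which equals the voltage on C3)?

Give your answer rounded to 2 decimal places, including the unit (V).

Initial: C1(2μF, Q=11μC, V=5.50V), C2(4μF, Q=5μC, V=1.25V), C3(3μF, Q=17μC, V=5.67V), C4(1μF, Q=5μC, V=5.00V)
Op 1: CLOSE 1-3: Q_total=28.00, C_total=5.00, V=5.60; Q1=11.20, Q3=16.80; dissipated=0.017

Answer: 5.60 V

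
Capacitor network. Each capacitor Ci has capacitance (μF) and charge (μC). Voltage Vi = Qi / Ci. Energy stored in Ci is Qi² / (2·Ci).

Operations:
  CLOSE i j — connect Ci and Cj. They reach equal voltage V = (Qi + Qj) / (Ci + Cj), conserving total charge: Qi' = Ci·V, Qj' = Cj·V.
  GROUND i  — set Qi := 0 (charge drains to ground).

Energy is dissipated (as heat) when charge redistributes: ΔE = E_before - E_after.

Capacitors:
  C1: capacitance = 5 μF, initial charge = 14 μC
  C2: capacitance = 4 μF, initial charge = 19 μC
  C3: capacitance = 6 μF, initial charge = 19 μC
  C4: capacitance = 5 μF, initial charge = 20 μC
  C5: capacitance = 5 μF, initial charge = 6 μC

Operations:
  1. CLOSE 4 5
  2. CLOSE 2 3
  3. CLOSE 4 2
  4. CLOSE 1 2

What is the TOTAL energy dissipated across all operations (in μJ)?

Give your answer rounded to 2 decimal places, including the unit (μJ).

Initial: C1(5μF, Q=14μC, V=2.80V), C2(4μF, Q=19μC, V=4.75V), C3(6μF, Q=19μC, V=3.17V), C4(5μF, Q=20μC, V=4.00V), C5(5μF, Q=6μC, V=1.20V)
Op 1: CLOSE 4-5: Q_total=26.00, C_total=10.00, V=2.60; Q4=13.00, Q5=13.00; dissipated=9.800
Op 2: CLOSE 2-3: Q_total=38.00, C_total=10.00, V=3.80; Q2=15.20, Q3=22.80; dissipated=3.008
Op 3: CLOSE 4-2: Q_total=28.20, C_total=9.00, V=3.13; Q4=15.67, Q2=12.53; dissipated=1.600
Op 4: CLOSE 1-2: Q_total=26.53, C_total=9.00, V=2.95; Q1=14.74, Q2=11.79; dissipated=0.123
Total dissipated: 14.532 μJ

Answer: 14.53 μJ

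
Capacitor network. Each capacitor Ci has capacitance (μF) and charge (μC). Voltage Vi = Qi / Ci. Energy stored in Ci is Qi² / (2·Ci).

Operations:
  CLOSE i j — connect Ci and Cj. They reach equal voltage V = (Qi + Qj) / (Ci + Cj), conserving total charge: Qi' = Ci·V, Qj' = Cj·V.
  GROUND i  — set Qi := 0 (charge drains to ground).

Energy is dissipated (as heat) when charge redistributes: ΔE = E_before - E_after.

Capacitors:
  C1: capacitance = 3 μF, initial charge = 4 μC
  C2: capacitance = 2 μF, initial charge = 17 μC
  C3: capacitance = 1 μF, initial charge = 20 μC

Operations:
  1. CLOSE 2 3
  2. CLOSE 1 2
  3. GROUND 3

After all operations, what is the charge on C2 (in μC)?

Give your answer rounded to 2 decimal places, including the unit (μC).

Initial: C1(3μF, Q=4μC, V=1.33V), C2(2μF, Q=17μC, V=8.50V), C3(1μF, Q=20μC, V=20.00V)
Op 1: CLOSE 2-3: Q_total=37.00, C_total=3.00, V=12.33; Q2=24.67, Q3=12.33; dissipated=44.083
Op 2: CLOSE 1-2: Q_total=28.67, C_total=5.00, V=5.73; Q1=17.20, Q2=11.47; dissipated=72.600
Op 3: GROUND 3: Q3=0; energy lost=76.056
Final charges: Q1=17.20, Q2=11.47, Q3=0.00

Answer: 11.47 μC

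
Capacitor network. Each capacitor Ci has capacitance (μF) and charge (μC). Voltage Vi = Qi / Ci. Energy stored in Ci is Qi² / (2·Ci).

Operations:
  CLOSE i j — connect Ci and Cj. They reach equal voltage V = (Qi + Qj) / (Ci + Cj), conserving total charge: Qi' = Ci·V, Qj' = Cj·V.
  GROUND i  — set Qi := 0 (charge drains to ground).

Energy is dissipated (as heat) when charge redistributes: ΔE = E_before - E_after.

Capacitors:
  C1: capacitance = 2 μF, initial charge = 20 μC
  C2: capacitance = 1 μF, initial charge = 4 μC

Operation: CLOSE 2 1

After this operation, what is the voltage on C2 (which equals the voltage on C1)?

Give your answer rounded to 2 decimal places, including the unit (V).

Initial: C1(2μF, Q=20μC, V=10.00V), C2(1μF, Q=4μC, V=4.00V)
Op 1: CLOSE 2-1: Q_total=24.00, C_total=3.00, V=8.00; Q2=8.00, Q1=16.00; dissipated=12.000

Answer: 8.00 V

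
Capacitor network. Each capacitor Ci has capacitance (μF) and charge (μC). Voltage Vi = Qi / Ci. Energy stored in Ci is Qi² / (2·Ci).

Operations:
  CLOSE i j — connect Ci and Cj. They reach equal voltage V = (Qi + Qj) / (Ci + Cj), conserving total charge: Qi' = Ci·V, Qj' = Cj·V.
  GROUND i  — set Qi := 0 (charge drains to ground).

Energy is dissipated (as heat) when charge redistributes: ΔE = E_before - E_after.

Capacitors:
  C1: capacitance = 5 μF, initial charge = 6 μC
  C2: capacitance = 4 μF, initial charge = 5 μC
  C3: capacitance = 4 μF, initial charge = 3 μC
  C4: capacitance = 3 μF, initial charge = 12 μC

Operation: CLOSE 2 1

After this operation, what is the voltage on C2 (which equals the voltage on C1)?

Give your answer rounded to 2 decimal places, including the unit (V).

Initial: C1(5μF, Q=6μC, V=1.20V), C2(4μF, Q=5μC, V=1.25V), C3(4μF, Q=3μC, V=0.75V), C4(3μF, Q=12μC, V=4.00V)
Op 1: CLOSE 2-1: Q_total=11.00, C_total=9.00, V=1.22; Q2=4.89, Q1=6.11; dissipated=0.003

Answer: 1.22 V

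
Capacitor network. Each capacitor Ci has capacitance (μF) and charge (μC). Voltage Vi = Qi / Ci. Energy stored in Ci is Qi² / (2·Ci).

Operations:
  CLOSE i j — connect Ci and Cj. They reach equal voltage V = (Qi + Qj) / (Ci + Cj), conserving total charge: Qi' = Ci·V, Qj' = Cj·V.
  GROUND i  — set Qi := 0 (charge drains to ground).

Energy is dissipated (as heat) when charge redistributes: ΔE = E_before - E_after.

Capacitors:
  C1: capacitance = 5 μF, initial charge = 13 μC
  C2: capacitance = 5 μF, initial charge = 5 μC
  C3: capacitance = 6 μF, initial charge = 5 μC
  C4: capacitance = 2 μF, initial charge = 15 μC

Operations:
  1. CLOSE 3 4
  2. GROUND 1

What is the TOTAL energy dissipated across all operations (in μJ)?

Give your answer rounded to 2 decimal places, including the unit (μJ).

Answer: 50.23 μJ

Derivation:
Initial: C1(5μF, Q=13μC, V=2.60V), C2(5μF, Q=5μC, V=1.00V), C3(6μF, Q=5μC, V=0.83V), C4(2μF, Q=15μC, V=7.50V)
Op 1: CLOSE 3-4: Q_total=20.00, C_total=8.00, V=2.50; Q3=15.00, Q4=5.00; dissipated=33.333
Op 2: GROUND 1: Q1=0; energy lost=16.900
Total dissipated: 50.233 μJ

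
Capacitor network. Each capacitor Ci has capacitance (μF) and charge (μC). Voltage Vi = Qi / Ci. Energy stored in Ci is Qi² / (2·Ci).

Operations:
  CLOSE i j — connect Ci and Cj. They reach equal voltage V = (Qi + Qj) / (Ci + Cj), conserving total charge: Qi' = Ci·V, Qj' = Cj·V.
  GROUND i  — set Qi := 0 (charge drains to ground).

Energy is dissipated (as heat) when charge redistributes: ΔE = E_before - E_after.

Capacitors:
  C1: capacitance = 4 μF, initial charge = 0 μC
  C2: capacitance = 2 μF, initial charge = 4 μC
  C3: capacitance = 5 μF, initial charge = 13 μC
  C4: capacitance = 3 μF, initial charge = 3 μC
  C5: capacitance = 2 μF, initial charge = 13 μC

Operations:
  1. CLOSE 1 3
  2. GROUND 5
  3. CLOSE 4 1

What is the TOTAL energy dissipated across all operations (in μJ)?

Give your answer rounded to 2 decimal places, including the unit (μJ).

Initial: C1(4μF, Q=0μC, V=0.00V), C2(2μF, Q=4μC, V=2.00V), C3(5μF, Q=13μC, V=2.60V), C4(3μF, Q=3μC, V=1.00V), C5(2μF, Q=13μC, V=6.50V)
Op 1: CLOSE 1-3: Q_total=13.00, C_total=9.00, V=1.44; Q1=5.78, Q3=7.22; dissipated=7.511
Op 2: GROUND 5: Q5=0; energy lost=42.250
Op 3: CLOSE 4-1: Q_total=8.78, C_total=7.00, V=1.25; Q4=3.76, Q1=5.02; dissipated=0.169
Total dissipated: 49.930 μJ

Answer: 49.93 μJ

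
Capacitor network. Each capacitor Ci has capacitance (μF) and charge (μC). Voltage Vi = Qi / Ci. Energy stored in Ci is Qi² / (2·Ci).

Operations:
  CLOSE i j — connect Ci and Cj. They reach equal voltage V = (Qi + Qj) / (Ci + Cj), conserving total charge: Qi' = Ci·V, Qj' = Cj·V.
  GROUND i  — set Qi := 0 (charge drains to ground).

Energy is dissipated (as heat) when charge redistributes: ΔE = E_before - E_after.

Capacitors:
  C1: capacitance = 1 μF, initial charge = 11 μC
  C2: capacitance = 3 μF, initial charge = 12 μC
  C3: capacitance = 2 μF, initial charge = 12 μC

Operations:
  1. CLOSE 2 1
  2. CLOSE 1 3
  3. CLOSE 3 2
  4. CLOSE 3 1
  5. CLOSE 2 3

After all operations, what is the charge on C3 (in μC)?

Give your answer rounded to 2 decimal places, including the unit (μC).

Initial: C1(1μF, Q=11μC, V=11.00V), C2(3μF, Q=12μC, V=4.00V), C3(2μF, Q=12μC, V=6.00V)
Op 1: CLOSE 2-1: Q_total=23.00, C_total=4.00, V=5.75; Q2=17.25, Q1=5.75; dissipated=18.375
Op 2: CLOSE 1-3: Q_total=17.75, C_total=3.00, V=5.92; Q1=5.92, Q3=11.83; dissipated=0.021
Op 3: CLOSE 3-2: Q_total=29.08, C_total=5.00, V=5.82; Q3=11.63, Q2=17.45; dissipated=0.017
Op 4: CLOSE 3-1: Q_total=17.55, C_total=3.00, V=5.85; Q3=11.70, Q1=5.85; dissipated=0.003
Op 5: CLOSE 2-3: Q_total=29.15, C_total=5.00, V=5.83; Q2=17.49, Q3=11.66; dissipated=0.001
Final charges: Q1=5.85, Q2=17.49, Q3=11.66

Answer: 11.66 μC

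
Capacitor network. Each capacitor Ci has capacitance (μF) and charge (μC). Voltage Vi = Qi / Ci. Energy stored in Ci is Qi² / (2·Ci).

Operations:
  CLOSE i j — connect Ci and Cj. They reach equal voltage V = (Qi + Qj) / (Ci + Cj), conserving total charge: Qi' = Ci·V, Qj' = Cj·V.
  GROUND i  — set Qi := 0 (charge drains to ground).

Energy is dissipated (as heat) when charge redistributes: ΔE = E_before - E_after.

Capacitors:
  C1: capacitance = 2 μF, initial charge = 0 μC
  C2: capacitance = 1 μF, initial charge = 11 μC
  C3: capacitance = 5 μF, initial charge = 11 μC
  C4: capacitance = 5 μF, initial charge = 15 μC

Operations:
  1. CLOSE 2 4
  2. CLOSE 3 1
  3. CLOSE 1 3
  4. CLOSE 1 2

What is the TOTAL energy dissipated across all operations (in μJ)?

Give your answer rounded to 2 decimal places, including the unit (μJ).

Initial: C1(2μF, Q=0μC, V=0.00V), C2(1μF, Q=11μC, V=11.00V), C3(5μF, Q=11μC, V=2.20V), C4(5μF, Q=15μC, V=3.00V)
Op 1: CLOSE 2-4: Q_total=26.00, C_total=6.00, V=4.33; Q2=4.33, Q4=21.67; dissipated=26.667
Op 2: CLOSE 3-1: Q_total=11.00, C_total=7.00, V=1.57; Q3=7.86, Q1=3.14; dissipated=3.457
Op 3: CLOSE 1-3: Q_total=11.00, C_total=7.00, V=1.57; Q1=3.14, Q3=7.86; dissipated=0.000
Op 4: CLOSE 1-2: Q_total=7.48, C_total=3.00, V=2.49; Q1=4.98, Q2=2.49; dissipated=2.543
Total dissipated: 32.667 μJ

Answer: 32.67 μJ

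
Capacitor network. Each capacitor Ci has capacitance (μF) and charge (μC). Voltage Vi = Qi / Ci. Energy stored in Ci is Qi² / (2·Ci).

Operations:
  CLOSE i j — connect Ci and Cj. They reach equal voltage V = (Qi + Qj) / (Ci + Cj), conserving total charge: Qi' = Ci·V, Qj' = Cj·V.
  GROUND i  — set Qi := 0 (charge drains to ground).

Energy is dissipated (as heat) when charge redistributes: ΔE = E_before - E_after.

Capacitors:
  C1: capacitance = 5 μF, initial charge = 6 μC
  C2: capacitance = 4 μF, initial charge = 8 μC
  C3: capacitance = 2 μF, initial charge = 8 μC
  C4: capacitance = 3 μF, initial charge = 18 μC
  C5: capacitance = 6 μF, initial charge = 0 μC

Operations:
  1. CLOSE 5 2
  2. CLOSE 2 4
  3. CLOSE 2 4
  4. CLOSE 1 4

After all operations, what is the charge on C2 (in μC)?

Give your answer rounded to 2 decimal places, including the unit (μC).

Answer: 12.11 μC

Derivation:
Initial: C1(5μF, Q=6μC, V=1.20V), C2(4μF, Q=8μC, V=2.00V), C3(2μF, Q=8μC, V=4.00V), C4(3μF, Q=18μC, V=6.00V), C5(6μF, Q=0μC, V=0.00V)
Op 1: CLOSE 5-2: Q_total=8.00, C_total=10.00, V=0.80; Q5=4.80, Q2=3.20; dissipated=4.800
Op 2: CLOSE 2-4: Q_total=21.20, C_total=7.00, V=3.03; Q2=12.11, Q4=9.09; dissipated=23.177
Op 3: CLOSE 2-4: Q_total=21.20, C_total=7.00, V=3.03; Q2=12.11, Q4=9.09; dissipated=0.000
Op 4: CLOSE 1-4: Q_total=15.09, C_total=8.00, V=1.89; Q1=9.43, Q4=5.66; dissipated=3.135
Final charges: Q1=9.43, Q2=12.11, Q3=8.00, Q4=5.66, Q5=4.80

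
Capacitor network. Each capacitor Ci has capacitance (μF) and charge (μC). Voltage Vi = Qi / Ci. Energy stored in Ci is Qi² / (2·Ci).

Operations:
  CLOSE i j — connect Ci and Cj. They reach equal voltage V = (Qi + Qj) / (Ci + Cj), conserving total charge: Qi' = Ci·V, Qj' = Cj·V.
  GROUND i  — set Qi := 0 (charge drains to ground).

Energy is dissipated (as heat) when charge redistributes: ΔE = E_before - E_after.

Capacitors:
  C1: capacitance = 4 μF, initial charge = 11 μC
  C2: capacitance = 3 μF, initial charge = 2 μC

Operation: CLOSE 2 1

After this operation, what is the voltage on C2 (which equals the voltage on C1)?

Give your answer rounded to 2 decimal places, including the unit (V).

Initial: C1(4μF, Q=11μC, V=2.75V), C2(3μF, Q=2μC, V=0.67V)
Op 1: CLOSE 2-1: Q_total=13.00, C_total=7.00, V=1.86; Q2=5.57, Q1=7.43; dissipated=3.720

Answer: 1.86 V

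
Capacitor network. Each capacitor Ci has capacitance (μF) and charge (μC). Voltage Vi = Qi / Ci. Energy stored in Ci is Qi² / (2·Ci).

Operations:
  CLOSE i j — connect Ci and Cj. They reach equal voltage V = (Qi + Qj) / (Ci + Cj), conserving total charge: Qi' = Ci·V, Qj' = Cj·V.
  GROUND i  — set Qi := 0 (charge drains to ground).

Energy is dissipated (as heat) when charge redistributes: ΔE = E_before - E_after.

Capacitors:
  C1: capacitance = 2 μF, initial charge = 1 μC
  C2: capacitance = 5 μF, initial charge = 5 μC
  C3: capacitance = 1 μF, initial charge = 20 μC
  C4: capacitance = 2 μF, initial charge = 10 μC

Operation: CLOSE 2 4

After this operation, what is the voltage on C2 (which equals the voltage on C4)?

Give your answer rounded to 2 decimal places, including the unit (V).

Initial: C1(2μF, Q=1μC, V=0.50V), C2(5μF, Q=5μC, V=1.00V), C3(1μF, Q=20μC, V=20.00V), C4(2μF, Q=10μC, V=5.00V)
Op 1: CLOSE 2-4: Q_total=15.00, C_total=7.00, V=2.14; Q2=10.71, Q4=4.29; dissipated=11.429

Answer: 2.14 V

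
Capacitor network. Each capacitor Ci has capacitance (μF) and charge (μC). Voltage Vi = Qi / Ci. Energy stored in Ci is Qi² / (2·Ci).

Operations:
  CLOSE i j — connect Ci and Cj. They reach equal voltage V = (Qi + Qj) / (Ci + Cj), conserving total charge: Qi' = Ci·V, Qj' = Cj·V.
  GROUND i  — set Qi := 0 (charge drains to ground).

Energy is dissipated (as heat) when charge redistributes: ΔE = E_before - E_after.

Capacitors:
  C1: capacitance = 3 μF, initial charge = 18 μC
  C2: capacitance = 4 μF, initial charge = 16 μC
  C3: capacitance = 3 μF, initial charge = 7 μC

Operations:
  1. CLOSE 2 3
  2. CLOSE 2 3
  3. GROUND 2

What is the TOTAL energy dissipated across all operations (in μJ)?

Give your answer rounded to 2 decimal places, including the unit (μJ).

Initial: C1(3μF, Q=18μC, V=6.00V), C2(4μF, Q=16μC, V=4.00V), C3(3μF, Q=7μC, V=2.33V)
Op 1: CLOSE 2-3: Q_total=23.00, C_total=7.00, V=3.29; Q2=13.14, Q3=9.86; dissipated=2.381
Op 2: CLOSE 2-3: Q_total=23.00, C_total=7.00, V=3.29; Q2=13.14, Q3=9.86; dissipated=0.000
Op 3: GROUND 2: Q2=0; energy lost=21.592
Total dissipated: 23.973 μJ

Answer: 23.97 μJ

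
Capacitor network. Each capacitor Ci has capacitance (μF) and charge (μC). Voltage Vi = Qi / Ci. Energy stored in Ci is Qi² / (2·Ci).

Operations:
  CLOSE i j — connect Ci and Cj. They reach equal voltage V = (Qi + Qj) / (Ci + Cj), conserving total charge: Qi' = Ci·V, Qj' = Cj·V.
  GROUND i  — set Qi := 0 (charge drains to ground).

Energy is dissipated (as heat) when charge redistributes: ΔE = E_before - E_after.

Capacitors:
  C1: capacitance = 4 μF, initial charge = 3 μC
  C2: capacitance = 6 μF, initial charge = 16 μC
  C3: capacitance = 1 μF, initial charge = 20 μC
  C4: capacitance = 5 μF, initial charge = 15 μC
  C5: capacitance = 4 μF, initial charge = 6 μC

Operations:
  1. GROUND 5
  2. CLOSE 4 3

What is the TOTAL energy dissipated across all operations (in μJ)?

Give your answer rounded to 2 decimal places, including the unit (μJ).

Initial: C1(4μF, Q=3μC, V=0.75V), C2(6μF, Q=16μC, V=2.67V), C3(1μF, Q=20μC, V=20.00V), C4(5μF, Q=15μC, V=3.00V), C5(4μF, Q=6μC, V=1.50V)
Op 1: GROUND 5: Q5=0; energy lost=4.500
Op 2: CLOSE 4-3: Q_total=35.00, C_total=6.00, V=5.83; Q4=29.17, Q3=5.83; dissipated=120.417
Total dissipated: 124.917 μJ

Answer: 124.92 μJ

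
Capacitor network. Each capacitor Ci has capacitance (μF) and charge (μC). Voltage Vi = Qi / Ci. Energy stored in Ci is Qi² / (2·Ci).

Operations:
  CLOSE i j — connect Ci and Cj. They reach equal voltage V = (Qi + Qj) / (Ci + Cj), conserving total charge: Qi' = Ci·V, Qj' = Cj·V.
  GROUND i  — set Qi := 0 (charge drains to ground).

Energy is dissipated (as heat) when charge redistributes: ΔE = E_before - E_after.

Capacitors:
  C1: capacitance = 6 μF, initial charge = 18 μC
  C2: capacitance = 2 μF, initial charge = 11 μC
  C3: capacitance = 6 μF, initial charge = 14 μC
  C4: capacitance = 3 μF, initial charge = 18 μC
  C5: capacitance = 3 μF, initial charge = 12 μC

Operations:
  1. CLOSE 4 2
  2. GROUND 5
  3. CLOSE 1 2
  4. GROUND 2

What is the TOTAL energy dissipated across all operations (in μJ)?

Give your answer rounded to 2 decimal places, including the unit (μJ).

Answer: 43.72 μJ

Derivation:
Initial: C1(6μF, Q=18μC, V=3.00V), C2(2μF, Q=11μC, V=5.50V), C3(6μF, Q=14μC, V=2.33V), C4(3μF, Q=18μC, V=6.00V), C5(3μF, Q=12μC, V=4.00V)
Op 1: CLOSE 4-2: Q_total=29.00, C_total=5.00, V=5.80; Q4=17.40, Q2=11.60; dissipated=0.150
Op 2: GROUND 5: Q5=0; energy lost=24.000
Op 3: CLOSE 1-2: Q_total=29.60, C_total=8.00, V=3.70; Q1=22.20, Q2=7.40; dissipated=5.880
Op 4: GROUND 2: Q2=0; energy lost=13.690
Total dissipated: 43.720 μJ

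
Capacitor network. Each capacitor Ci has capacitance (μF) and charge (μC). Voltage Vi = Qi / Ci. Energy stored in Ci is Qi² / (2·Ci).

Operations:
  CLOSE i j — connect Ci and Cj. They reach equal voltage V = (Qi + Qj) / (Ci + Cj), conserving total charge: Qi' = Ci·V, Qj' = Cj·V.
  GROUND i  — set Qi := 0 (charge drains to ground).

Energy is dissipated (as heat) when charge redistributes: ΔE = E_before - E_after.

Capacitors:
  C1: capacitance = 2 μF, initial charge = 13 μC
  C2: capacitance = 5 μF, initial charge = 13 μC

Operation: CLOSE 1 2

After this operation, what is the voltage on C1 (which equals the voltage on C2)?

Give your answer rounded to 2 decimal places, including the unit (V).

Initial: C1(2μF, Q=13μC, V=6.50V), C2(5μF, Q=13μC, V=2.60V)
Op 1: CLOSE 1-2: Q_total=26.00, C_total=7.00, V=3.71; Q1=7.43, Q2=18.57; dissipated=10.864

Answer: 3.71 V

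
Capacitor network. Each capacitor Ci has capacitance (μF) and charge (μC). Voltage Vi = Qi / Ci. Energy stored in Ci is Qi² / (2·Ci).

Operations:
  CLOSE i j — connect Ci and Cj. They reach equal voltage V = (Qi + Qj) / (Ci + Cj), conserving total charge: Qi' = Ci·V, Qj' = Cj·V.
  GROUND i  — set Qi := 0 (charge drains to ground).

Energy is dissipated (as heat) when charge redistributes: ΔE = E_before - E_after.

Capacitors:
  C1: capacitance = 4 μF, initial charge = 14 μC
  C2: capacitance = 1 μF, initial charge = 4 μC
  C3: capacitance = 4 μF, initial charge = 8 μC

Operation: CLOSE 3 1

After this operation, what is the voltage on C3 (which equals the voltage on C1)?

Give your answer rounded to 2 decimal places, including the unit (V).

Answer: 2.75 V

Derivation:
Initial: C1(4μF, Q=14μC, V=3.50V), C2(1μF, Q=4μC, V=4.00V), C3(4μF, Q=8μC, V=2.00V)
Op 1: CLOSE 3-1: Q_total=22.00, C_total=8.00, V=2.75; Q3=11.00, Q1=11.00; dissipated=2.250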